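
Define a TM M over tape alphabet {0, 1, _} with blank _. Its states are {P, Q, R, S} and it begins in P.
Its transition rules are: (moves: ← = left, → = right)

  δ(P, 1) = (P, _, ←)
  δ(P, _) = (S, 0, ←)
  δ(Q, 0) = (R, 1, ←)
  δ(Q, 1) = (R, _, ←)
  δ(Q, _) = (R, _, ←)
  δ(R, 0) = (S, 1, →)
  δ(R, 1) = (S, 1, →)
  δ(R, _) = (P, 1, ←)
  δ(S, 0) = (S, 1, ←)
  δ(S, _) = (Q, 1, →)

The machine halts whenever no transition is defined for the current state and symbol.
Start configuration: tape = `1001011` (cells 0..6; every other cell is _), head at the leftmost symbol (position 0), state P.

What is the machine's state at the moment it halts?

P | __[1]001011   read 1 → write _, move ←, go to P
P | _[_]_001011   read _ → write 0, move ←, go to S
S | [_]0_001011   read _ → write 1, move →, go to Q
Q | 1[0]_001011   read 0 → write 1, move ←, go to R
R | [1]1_001011   read 1 → write 1, move →, go to S
S | 1[1]_001011
No transition is defined for (S, 1); M halts in state S.

S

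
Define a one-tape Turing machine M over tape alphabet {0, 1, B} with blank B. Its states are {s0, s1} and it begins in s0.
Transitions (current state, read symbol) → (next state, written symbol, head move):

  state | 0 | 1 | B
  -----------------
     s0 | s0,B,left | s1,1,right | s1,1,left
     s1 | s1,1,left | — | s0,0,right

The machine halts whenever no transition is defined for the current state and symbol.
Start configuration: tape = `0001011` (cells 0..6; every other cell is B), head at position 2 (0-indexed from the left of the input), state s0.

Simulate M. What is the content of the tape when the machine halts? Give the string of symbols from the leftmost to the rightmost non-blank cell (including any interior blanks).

0111B1011

state=s0 head=2 tape=BB00[0]1011   (s0,0)→(s0,B,left)
state=s0 head=1 tape=BB0[0]B1011   (s0,0)→(s0,B,left)
state=s0 head=0 tape=BB[0]BB1011   (s0,0)→(s0,B,left)
state=s0 head=-1 tape=B[B]BBB1011   (s0,B)→(s1,1,left)
state=s1 head=-2 tape=[B]1BBB1011   (s1,B)→(s0,0,right)
state=s0 head=-1 tape=0[1]BBB1011   (s0,1)→(s1,1,right)
state=s1 head=0 tape=01[B]BB1011   (s1,B)→(s0,0,right)
state=s0 head=1 tape=010[B]B1011   (s0,B)→(s1,1,left)
state=s1 head=0 tape=01[0]1B1011   (s1,0)→(s1,1,left)
state=s1 head=-1 tape=0[1]11B1011
The non-blank tape span at halt is 0111B1011.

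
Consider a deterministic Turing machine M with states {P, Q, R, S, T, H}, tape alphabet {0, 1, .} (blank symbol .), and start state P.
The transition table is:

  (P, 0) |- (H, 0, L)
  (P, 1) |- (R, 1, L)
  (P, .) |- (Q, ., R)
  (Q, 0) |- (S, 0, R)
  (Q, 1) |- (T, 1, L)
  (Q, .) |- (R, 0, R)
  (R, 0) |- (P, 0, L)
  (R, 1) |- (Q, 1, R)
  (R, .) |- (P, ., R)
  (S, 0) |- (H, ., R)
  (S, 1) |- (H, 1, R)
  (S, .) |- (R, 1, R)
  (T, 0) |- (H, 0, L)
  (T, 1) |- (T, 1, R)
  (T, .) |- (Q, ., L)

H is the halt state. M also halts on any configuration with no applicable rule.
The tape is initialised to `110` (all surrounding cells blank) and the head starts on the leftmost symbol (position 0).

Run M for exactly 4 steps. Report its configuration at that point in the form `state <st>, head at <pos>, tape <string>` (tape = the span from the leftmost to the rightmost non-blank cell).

state P, head at 0, tape 110

state=P head=0 tape=.[1]10   (P,1)→(R,1,L)
state=R head=-1 tape=[.]110   (R,.)→(P,.,R)
state=P head=0 tape=.[1]10   (P,1)→(R,1,L)
state=R head=-1 tape=[.]110   (R,.)→(P,.,R)
state=P head=0 tape=.[1]10
After 4 steps: state P, head at 0, tape 110.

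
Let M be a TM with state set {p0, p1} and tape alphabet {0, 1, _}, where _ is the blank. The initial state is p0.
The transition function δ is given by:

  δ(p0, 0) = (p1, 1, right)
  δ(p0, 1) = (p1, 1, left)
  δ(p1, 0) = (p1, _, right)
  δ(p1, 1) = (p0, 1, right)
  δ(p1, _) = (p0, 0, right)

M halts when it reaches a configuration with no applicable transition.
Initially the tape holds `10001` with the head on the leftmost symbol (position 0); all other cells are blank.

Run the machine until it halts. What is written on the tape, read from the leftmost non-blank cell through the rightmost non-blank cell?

11__1

p0 | _[1]0001_   read 1 → write 1, move left, go to p1
p1 | [_]10001_   read _ → write 0, move right, go to p0
p0 | 0[1]0001_   read 1 → write 1, move left, go to p1
p1 | [0]10001_   read 0 → write _, move right, go to p1
p1 | _[1]0001_   read 1 → write 1, move right, go to p0
p0 | _1[0]001_   read 0 → write 1, move right, go to p1
p1 | _11[0]01_   read 0 → write _, move right, go to p1
p1 | _11_[0]1_   read 0 → write _, move right, go to p1
p1 | _11__[1]_   read 1 → write 1, move right, go to p0
p0 | _11__1[_]
The non-blank tape span at halt is 11__1.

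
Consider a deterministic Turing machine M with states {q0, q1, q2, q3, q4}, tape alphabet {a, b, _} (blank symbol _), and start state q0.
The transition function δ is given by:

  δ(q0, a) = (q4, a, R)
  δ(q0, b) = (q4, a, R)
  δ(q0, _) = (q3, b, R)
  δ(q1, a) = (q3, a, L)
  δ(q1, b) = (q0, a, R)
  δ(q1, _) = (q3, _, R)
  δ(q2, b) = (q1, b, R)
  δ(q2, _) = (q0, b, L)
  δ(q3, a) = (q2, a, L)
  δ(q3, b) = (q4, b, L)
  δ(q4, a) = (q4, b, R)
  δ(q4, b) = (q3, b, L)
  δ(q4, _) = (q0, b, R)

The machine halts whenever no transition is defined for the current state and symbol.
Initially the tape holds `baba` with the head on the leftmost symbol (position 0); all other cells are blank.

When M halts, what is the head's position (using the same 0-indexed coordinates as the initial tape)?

q0 | ___[b]aba   read b → write a, move R, go to q4
q4 | ___a[a]ba   read a → write b, move R, go to q4
q4 | ___ab[b]a   read b → write b, move L, go to q3
q3 | ___a[b]ba   read b → write b, move L, go to q4
q4 | ___[a]bba   read a → write b, move R, go to q4
q4 | ___b[b]ba   read b → write b, move L, go to q3
q3 | ___[b]bba   read b → write b, move L, go to q4
q4 | __[_]bbba   read _ → write b, move R, go to q0
q0 | __b[b]bba   read b → write a, move R, go to q4
q4 | __ba[b]ba   read b → write b, move L, go to q3
q3 | __b[a]bba   read a → write a, move L, go to q2
q2 | __[b]abba   read b → write b, move R, go to q1
q1 | __b[a]bba   read a → write a, move L, go to q3
q3 | __[b]abba   read b → write b, move L, go to q4
q4 | _[_]babba   read _ → write b, move R, go to q0
q0 | _b[b]abba   read b → write a, move R, go to q4
q4 | _ba[a]bba   read a → write b, move R, go to q4
q4 | _bab[b]ba   read b → write b, move L, go to q3
q3 | _ba[b]bba   read b → write b, move L, go to q4
q4 | _b[a]bbba   read a → write b, move R, go to q4
q4 | _bb[b]bba   read b → write b, move L, go to q3
q3 | _b[b]bbba   read b → write b, move L, go to q4
q4 | _[b]bbbba   read b → write b, move L, go to q3
q3 | [_]bbbbba
At halt the head is at cell -3.

-3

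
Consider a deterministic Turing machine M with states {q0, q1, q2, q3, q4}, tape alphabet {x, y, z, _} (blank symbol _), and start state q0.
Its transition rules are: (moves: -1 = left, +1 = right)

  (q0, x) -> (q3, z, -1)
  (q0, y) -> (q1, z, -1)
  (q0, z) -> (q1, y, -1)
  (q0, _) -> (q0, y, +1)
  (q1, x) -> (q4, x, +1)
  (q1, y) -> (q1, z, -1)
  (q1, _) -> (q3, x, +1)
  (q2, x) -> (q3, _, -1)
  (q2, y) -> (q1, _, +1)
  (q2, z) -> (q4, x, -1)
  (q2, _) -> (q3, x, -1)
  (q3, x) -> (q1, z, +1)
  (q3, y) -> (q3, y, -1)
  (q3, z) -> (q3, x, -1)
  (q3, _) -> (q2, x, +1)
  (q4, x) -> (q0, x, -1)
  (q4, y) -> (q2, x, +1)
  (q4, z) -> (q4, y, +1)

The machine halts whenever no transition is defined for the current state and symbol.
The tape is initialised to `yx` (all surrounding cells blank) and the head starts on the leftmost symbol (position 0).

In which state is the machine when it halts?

state=q0 head=0 tape=___[y]x   (q0,y)→(q1,z,-1)
state=q1 head=-1 tape=__[_]zx   (q1,_)→(q3,x,+1)
state=q3 head=0 tape=__x[z]x   (q3,z)→(q3,x,-1)
state=q3 head=-1 tape=__[x]xx   (q3,x)→(q1,z,+1)
state=q1 head=0 tape=__z[x]x   (q1,x)→(q4,x,+1)
state=q4 head=1 tape=__zx[x]   (q4,x)→(q0,x,-1)
state=q0 head=0 tape=__z[x]x   (q0,x)→(q3,z,-1)
state=q3 head=-1 tape=__[z]zx   (q3,z)→(q3,x,-1)
state=q3 head=-2 tape=_[_]xzx   (q3,_)→(q2,x,+1)
state=q2 head=-1 tape=_x[x]zx   (q2,x)→(q3,_,-1)
state=q3 head=-2 tape=_[x]_zx   (q3,x)→(q1,z,+1)
state=q1 head=-1 tape=_z[_]zx   (q1,_)→(q3,x,+1)
state=q3 head=0 tape=_zx[z]x   (q3,z)→(q3,x,-1)
state=q3 head=-1 tape=_z[x]xx   (q3,x)→(q1,z,+1)
state=q1 head=0 tape=_zz[x]x   (q1,x)→(q4,x,+1)
state=q4 head=1 tape=_zzx[x]   (q4,x)→(q0,x,-1)
state=q0 head=0 tape=_zz[x]x   (q0,x)→(q3,z,-1)
state=q3 head=-1 tape=_z[z]zx   (q3,z)→(q3,x,-1)
state=q3 head=-2 tape=_[z]xzx   (q3,z)→(q3,x,-1)
state=q3 head=-3 tape=[_]xxzx   (q3,_)→(q2,x,+1)
state=q2 head=-2 tape=x[x]xzx   (q2,x)→(q3,_,-1)
state=q3 head=-3 tape=[x]_xzx   (q3,x)→(q1,z,+1)
state=q1 head=-2 tape=z[_]xzx   (q1,_)→(q3,x,+1)
state=q3 head=-1 tape=zx[x]zx   (q3,x)→(q1,z,+1)
state=q1 head=0 tape=zxz[z]x
No transition is defined for (q1, z); M halts in state q1.

q1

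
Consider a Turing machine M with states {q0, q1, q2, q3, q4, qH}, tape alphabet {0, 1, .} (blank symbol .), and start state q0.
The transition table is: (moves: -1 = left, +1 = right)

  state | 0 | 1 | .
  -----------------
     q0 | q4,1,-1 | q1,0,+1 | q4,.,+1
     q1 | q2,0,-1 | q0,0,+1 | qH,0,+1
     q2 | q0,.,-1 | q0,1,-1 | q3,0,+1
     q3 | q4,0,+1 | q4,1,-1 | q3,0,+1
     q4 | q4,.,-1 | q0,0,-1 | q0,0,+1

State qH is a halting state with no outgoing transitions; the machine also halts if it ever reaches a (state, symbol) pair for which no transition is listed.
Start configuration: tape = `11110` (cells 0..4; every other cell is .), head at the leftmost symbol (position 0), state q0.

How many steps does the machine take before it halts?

16

state=q0 head=0 tape=.[1]1110..   (q0,1)→(q1,0,+1)
state=q1 head=1 tape=.0[1]110..   (q1,1)→(q0,0,+1)
state=q0 head=2 tape=.00[1]10..   (q0,1)→(q1,0,+1)
state=q1 head=3 tape=.000[1]0..   (q1,1)→(q0,0,+1)
state=q0 head=4 tape=.0000[0]..   (q0,0)→(q4,1,-1)
state=q4 head=3 tape=.000[0]1..   (q4,0)→(q4,.,-1)
state=q4 head=2 tape=.00[0].1..   (q4,0)→(q4,.,-1)
state=q4 head=1 tape=.0[0]..1..   (q4,0)→(q4,.,-1)
state=q4 head=0 tape=.[0]...1..   (q4,0)→(q4,.,-1)
state=q4 head=-1 tape=[.]....1..   (q4,.)→(q0,0,+1)
state=q0 head=0 tape=0[.]...1..   (q0,.)→(q4,.,+1)
state=q4 head=1 tape=0.[.]..1..   (q4,.)→(q0,0,+1)
state=q0 head=2 tape=0.0[.].1..   (q0,.)→(q4,.,+1)
state=q4 head=3 tape=0.0.[.]1..   (q4,.)→(q0,0,+1)
state=q0 head=4 tape=0.0.0[1]..   (q0,1)→(q1,0,+1)
state=q1 head=5 tape=0.0.00[.].   (q1,.)→(qH,0,+1)
state=qH head=6 tape=0.0.000[.]
M halts after 16 transitions.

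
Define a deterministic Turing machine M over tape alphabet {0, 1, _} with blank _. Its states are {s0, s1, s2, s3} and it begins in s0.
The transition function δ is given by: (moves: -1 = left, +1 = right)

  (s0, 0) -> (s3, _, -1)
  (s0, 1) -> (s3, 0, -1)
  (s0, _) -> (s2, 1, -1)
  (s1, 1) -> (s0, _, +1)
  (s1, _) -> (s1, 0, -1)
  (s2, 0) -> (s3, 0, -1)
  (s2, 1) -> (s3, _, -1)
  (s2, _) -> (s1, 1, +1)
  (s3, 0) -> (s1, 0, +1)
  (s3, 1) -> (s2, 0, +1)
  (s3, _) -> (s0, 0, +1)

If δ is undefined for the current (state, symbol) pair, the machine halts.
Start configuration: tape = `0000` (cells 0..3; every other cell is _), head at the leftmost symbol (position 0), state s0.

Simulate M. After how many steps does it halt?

state=s0 head=0 tape=__[0]000   (s0,0)→(s3,_,-1)
state=s3 head=-1 tape=_[_]_000   (s3,_)→(s0,0,+1)
state=s0 head=0 tape=_0[_]000   (s0,_)→(s2,1,-1)
state=s2 head=-1 tape=_[0]1000   (s2,0)→(s3,0,-1)
state=s3 head=-2 tape=[_]01000   (s3,_)→(s0,0,+1)
state=s0 head=-1 tape=0[0]1000   (s0,0)→(s3,_,-1)
state=s3 head=-2 tape=[0]_1000   (s3,0)→(s1,0,+1)
state=s1 head=-1 tape=0[_]1000   (s1,_)→(s1,0,-1)
state=s1 head=-2 tape=[0]01000
M halts after 8 transitions.

8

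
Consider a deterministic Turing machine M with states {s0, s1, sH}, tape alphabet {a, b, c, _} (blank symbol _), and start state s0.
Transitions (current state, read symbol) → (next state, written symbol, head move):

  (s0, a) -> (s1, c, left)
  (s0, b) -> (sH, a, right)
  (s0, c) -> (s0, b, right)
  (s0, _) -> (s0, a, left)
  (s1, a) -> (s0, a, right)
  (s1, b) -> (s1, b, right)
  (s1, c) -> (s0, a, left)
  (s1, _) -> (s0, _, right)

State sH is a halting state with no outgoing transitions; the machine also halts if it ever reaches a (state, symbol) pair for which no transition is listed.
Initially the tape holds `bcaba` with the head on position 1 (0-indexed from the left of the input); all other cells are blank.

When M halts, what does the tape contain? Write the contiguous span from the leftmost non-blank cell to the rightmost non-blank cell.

state=s0 head=1 tape=b[c]aba   (s0,c)→(s0,b,right)
state=s0 head=2 tape=bb[a]ba   (s0,a)→(s1,c,left)
state=s1 head=1 tape=b[b]cba   (s1,b)→(s1,b,right)
state=s1 head=2 tape=bb[c]ba   (s1,c)→(s0,a,left)
state=s0 head=1 tape=b[b]aba   (s0,b)→(sH,a,right)
state=sH head=2 tape=ba[a]ba
The non-blank tape span at halt is baaba.

baaba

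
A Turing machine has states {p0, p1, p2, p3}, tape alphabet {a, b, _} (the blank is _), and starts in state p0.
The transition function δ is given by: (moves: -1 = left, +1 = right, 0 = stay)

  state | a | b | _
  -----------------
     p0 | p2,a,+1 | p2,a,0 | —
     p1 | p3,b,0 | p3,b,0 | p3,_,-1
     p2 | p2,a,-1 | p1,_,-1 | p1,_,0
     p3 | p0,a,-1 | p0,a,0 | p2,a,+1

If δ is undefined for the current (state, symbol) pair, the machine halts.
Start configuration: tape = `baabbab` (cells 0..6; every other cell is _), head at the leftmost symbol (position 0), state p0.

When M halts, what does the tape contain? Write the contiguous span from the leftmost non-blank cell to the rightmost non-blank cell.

a_aaabbab

state=p0 head=0 tape=___[b]aabbab   (p0,b)→(p2,a,0)
state=p2 head=0 tape=___[a]aabbab   (p2,a)→(p2,a,-1)
state=p2 head=-1 tape=__[_]aaabbab   (p2,_)→(p1,_,0)
state=p1 head=-1 tape=__[_]aaabbab   (p1,_)→(p3,_,-1)
state=p3 head=-2 tape=_[_]_aaabbab   (p3,_)→(p2,a,+1)
state=p2 head=-1 tape=_a[_]aaabbab   (p2,_)→(p1,_,0)
state=p1 head=-1 tape=_a[_]aaabbab   (p1,_)→(p3,_,-1)
state=p3 head=-2 tape=_[a]_aaabbab   (p3,a)→(p0,a,-1)
state=p0 head=-3 tape=[_]a_aaabbab
The non-blank tape span at halt is a_aaabbab.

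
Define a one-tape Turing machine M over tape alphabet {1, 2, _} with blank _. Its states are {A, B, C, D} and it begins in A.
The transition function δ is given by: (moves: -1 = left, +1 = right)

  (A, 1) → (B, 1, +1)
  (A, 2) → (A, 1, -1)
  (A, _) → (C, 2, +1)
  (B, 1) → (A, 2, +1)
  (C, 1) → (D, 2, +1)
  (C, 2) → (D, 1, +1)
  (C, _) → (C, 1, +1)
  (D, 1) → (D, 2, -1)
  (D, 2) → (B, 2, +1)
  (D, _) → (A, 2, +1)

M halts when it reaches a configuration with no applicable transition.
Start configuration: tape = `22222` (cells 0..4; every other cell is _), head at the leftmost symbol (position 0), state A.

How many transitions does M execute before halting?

4

A | _[2]2222   read 2 → write 1, move -1, go to A
A | [_]12222   read _ → write 2, move +1, go to C
C | 2[1]2222   read 1 → write 2, move +1, go to D
D | 22[2]222   read 2 → write 2, move +1, go to B
B | 222[2]22
M halts after 4 transitions.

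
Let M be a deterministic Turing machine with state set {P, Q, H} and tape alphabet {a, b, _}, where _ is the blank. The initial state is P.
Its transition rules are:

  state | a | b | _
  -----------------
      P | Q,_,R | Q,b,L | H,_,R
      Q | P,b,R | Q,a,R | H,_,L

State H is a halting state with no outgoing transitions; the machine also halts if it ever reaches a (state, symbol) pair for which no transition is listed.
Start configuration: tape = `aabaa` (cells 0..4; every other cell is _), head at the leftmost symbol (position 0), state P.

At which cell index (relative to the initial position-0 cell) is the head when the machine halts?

4

P | [a]abaa_   read a → write _, move R, go to Q
Q | _[a]baa_   read a → write b, move R, go to P
P | _b[b]aa_   read b → write b, move L, go to Q
Q | _[b]baa_   read b → write a, move R, go to Q
Q | _a[b]aa_   read b → write a, move R, go to Q
Q | _aa[a]a_   read a → write b, move R, go to P
P | _aab[a]_   read a → write _, move R, go to Q
Q | _aab_[_]   read _ → write _, move L, go to H
H | _aab[_]_
At halt the head is at cell 4.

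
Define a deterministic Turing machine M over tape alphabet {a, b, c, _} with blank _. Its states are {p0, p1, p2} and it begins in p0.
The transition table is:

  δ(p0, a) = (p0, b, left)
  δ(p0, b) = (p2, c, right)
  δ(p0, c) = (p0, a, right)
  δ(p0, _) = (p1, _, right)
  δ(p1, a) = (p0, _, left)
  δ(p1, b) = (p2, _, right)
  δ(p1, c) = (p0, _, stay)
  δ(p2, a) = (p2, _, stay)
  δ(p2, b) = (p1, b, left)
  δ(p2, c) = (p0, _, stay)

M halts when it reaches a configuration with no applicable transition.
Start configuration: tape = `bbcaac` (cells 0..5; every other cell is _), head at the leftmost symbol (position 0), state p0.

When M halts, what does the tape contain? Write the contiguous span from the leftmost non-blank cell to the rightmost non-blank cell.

ac

p0 | [b]bcaac   read b → write c, move right, go to p2
p2 | c[b]caac   read b → write b, move left, go to p1
p1 | [c]bcaac   read c → write _, move stay, go to p0
p0 | [_]bcaac   read _ → write _, move right, go to p1
p1 | _[b]caac   read b → write _, move right, go to p2
p2 | __[c]aac   read c → write _, move stay, go to p0
p0 | __[_]aac   read _ → write _, move right, go to p1
p1 | ___[a]ac   read a → write _, move left, go to p0
p0 | __[_]_ac   read _ → write _, move right, go to p1
p1 | ___[_]ac
The non-blank tape span at halt is ac.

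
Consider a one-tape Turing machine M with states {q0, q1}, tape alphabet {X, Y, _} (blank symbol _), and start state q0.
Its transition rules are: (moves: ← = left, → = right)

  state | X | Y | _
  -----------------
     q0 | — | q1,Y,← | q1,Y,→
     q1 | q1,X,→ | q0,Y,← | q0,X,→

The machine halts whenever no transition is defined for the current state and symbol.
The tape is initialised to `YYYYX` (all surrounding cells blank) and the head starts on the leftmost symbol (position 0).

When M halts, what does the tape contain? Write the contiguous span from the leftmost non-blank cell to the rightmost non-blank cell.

q0 | _[Y]YYYX   read Y → write Y, move ←, go to q1
q1 | [_]YYYYX   read _ → write X, move →, go to q0
q0 | X[Y]YYYX   read Y → write Y, move ←, go to q1
q1 | [X]YYYYX   read X → write X, move →, go to q1
q1 | X[Y]YYYX   read Y → write Y, move ←, go to q0
q0 | [X]YYYYX
The non-blank tape span at halt is XYYYYX.

XYYYYX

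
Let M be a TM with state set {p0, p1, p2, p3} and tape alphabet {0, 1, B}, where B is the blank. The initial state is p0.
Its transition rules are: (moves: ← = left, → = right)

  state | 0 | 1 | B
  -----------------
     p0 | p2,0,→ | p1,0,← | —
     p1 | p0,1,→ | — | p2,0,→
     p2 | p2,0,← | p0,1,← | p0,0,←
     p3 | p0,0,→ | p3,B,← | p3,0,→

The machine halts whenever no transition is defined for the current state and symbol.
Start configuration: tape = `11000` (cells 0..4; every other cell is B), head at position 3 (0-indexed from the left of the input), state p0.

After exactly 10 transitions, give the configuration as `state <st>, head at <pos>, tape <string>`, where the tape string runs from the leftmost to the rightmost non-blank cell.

state p0, head at -3, tape 0001000

p0 | BBB110[0]0   read 0 → write 0, move →, go to p2
p2 | BBB1100[0]   read 0 → write 0, move ←, go to p2
p2 | BBB110[0]0   read 0 → write 0, move ←, go to p2
p2 | BBB11[0]00   read 0 → write 0, move ←, go to p2
p2 | BBB1[1]000   read 1 → write 1, move ←, go to p0
p0 | BBB[1]1000   read 1 → write 0, move ←, go to p1
p1 | BB[B]01000   read B → write 0, move →, go to p2
p2 | BB0[0]1000   read 0 → write 0, move ←, go to p2
p2 | BB[0]01000   read 0 → write 0, move ←, go to p2
p2 | B[B]001000   read B → write 0, move ←, go to p0
p0 | [B]0001000
After 10 steps: state p0, head at -3, tape 0001000.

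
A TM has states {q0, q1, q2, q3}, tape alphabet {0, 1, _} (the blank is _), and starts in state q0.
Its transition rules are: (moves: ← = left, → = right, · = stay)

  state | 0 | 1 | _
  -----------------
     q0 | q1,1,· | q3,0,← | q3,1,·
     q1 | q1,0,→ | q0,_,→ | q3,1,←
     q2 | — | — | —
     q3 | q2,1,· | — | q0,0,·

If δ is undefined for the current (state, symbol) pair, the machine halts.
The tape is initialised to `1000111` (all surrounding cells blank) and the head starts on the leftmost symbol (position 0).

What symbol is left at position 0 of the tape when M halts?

_

q0 | _[1]000111_   read 1 → write 0, move ←, go to q3
q3 | [_]0000111_   read _ → write 0, move ·, go to q0
q0 | [0]0000111_   read 0 → write 1, move ·, go to q1
q1 | [1]0000111_   read 1 → write _, move →, go to q0
q0 | _[0]000111_   read 0 → write 1, move ·, go to q1
q1 | _[1]000111_   read 1 → write _, move →, go to q0
q0 | __[0]00111_   read 0 → write 1, move ·, go to q1
q1 | __[1]00111_   read 1 → write _, move →, go to q0
q0 | ___[0]0111_   read 0 → write 1, move ·, go to q1
q1 | ___[1]0111_   read 1 → write _, move →, go to q0
q0 | ____[0]111_   read 0 → write 1, move ·, go to q1
q1 | ____[1]111_   read 1 → write _, move →, go to q0
q0 | _____[1]11_   read 1 → write 0, move ←, go to q3
q3 | ____[_]011_   read _ → write 0, move ·, go to q0
q0 | ____[0]011_   read 0 → write 1, move ·, go to q1
q1 | ____[1]011_   read 1 → write _, move →, go to q0
q0 | _____[0]11_   read 0 → write 1, move ·, go to q1
q1 | _____[1]11_   read 1 → write _, move →, go to q0
q0 | ______[1]1_   read 1 → write 0, move ←, go to q3
q3 | _____[_]01_   read _ → write 0, move ·, go to q0
q0 | _____[0]01_   read 0 → write 1, move ·, go to q1
q1 | _____[1]01_   read 1 → write _, move →, go to q0
q0 | ______[0]1_   read 0 → write 1, move ·, go to q1
q1 | ______[1]1_   read 1 → write _, move →, go to q0
q0 | _______[1]_   read 1 → write 0, move ←, go to q3
q3 | ______[_]0_   read _ → write 0, move ·, go to q0
q0 | ______[0]0_   read 0 → write 1, move ·, go to q1
q1 | ______[1]0_   read 1 → write _, move →, go to q0
q0 | _______[0]_   read 0 → write 1, move ·, go to q1
q1 | _______[1]_   read 1 → write _, move →, go to q0
q0 | ________[_]   read _ → write 1, move ·, go to q3
q3 | ________[1]
Cell 0 holds _ when M halts.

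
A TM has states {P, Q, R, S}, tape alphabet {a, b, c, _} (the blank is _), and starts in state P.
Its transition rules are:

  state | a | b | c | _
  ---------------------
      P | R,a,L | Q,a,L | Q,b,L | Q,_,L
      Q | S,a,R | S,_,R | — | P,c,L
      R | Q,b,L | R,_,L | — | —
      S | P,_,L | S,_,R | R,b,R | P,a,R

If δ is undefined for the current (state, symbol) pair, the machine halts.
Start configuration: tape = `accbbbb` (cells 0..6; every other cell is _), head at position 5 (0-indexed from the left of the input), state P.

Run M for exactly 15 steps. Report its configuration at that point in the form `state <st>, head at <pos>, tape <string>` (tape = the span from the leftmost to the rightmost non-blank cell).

state=P head=5 tape=accbb[b]b   (P,b)→(Q,a,L)
state=Q head=4 tape=accb[b]ab   (Q,b)→(S,_,R)
state=S head=5 tape=accb_[a]b   (S,a)→(P,_,L)
state=P head=4 tape=accb[_]_b   (P,_)→(Q,_,L)
state=Q head=3 tape=acc[b]__b   (Q,b)→(S,_,R)
state=S head=4 tape=acc_[_]_b   (S,_)→(P,a,R)
state=P head=5 tape=acc_a[_]b   (P,_)→(Q,_,L)
state=Q head=4 tape=acc_[a]_b   (Q,a)→(S,a,R)
state=S head=5 tape=acc_a[_]b   (S,_)→(P,a,R)
state=P head=6 tape=acc_aa[b]   (P,b)→(Q,a,L)
state=Q head=5 tape=acc_a[a]a   (Q,a)→(S,a,R)
state=S head=6 tape=acc_aa[a]   (S,a)→(P,_,L)
state=P head=5 tape=acc_a[a]_   (P,a)→(R,a,L)
state=R head=4 tape=acc_[a]a_   (R,a)→(Q,b,L)
state=Q head=3 tape=acc[_]ba_   (Q,_)→(P,c,L)
state=P head=2 tape=ac[c]cba_
After 15 steps: state P, head at 2, tape acccba.

state P, head at 2, tape acccba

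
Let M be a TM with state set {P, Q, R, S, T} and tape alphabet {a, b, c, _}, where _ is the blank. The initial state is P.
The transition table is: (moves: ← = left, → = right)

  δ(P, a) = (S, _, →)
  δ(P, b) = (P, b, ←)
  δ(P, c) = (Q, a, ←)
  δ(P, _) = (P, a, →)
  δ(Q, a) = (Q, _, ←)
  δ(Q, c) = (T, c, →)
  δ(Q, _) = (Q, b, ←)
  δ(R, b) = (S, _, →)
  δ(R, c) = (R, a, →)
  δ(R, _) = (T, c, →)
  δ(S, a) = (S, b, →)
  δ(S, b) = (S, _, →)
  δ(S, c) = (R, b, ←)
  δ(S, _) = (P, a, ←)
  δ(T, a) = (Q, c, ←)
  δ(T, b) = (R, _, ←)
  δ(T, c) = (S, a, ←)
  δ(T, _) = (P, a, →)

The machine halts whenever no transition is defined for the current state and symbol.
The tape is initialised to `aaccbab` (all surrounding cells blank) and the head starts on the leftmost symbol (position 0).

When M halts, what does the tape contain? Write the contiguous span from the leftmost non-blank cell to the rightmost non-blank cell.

aabab

P | [a]accbab   read a → write _, move →, go to S
S | _[a]ccbab   read a → write b, move →, go to S
S | _b[c]cbab   read c → write b, move ←, go to R
R | _[b]bcbab   read b → write _, move →, go to S
S | __[b]cbab   read b → write _, move →, go to S
S | ___[c]bab   read c → write b, move ←, go to R
R | __[_]bbab   read _ → write c, move →, go to T
T | __c[b]bab   read b → write _, move ←, go to R
R | __[c]_bab   read c → write a, move →, go to R
R | __a[_]bab   read _ → write c, move →, go to T
T | __ac[b]ab   read b → write _, move ←, go to R
R | __a[c]_ab   read c → write a, move →, go to R
R | __aa[_]ab   read _ → write c, move →, go to T
T | __aac[a]b   read a → write c, move ←, go to Q
Q | __aa[c]cb   read c → write c, move →, go to T
T | __aac[c]b   read c → write a, move ←, go to S
S | __aa[c]ab   read c → write b, move ←, go to R
R | __a[a]bab
The non-blank tape span at halt is aabab.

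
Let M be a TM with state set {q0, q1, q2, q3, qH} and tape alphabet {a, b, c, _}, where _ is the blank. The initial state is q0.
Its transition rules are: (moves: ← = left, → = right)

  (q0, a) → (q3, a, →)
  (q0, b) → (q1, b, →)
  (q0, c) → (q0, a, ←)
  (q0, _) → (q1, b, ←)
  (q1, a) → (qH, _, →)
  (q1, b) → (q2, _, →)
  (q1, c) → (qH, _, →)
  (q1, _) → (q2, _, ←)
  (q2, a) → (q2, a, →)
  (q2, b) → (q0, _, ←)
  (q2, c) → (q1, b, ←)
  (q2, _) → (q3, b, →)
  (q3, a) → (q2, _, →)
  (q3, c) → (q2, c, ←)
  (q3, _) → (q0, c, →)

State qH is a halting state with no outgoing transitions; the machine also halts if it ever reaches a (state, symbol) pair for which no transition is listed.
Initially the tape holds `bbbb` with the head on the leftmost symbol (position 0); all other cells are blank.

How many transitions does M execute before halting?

16

q0 | __[b]bbb   read b → write b, move →, go to q1
q1 | __b[b]bb   read b → write _, move →, go to q2
q2 | __b_[b]b   read b → write _, move ←, go to q0
q0 | __b[_]_b   read _ → write b, move ←, go to q1
q1 | __[b]b_b   read b → write _, move →, go to q2
q2 | ___[b]_b   read b → write _, move ←, go to q0
q0 | __[_]__b   read _ → write b, move ←, go to q1
q1 | _[_]b__b   read _ → write _, move ←, go to q2
q2 | [_]_b__b   read _ → write b, move →, go to q3
q3 | b[_]b__b   read _ → write c, move →, go to q0
q0 | bc[b]__b   read b → write b, move →, go to q1
q1 | bcb[_]_b   read _ → write _, move ←, go to q2
q2 | bc[b]__b   read b → write _, move ←, go to q0
q0 | b[c]___b   read c → write a, move ←, go to q0
q0 | [b]a___b   read b → write b, move →, go to q1
q1 | b[a]___b   read a → write _, move →, go to qH
qH | b_[_]__b
M halts after 16 transitions.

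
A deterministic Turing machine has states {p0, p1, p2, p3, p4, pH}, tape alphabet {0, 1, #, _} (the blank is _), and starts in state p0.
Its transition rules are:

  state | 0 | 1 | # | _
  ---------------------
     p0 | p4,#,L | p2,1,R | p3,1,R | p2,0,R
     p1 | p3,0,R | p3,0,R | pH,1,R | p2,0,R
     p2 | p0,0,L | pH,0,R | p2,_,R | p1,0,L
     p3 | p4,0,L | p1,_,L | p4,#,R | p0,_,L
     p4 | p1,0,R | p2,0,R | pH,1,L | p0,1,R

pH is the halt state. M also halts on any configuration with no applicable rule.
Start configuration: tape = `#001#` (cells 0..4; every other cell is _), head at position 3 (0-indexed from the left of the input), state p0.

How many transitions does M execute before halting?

14

state=p0 head=3 tape=#00[1]#_   (p0,1)→(p2,1,R)
state=p2 head=4 tape=#001[#]_   (p2,#)→(p2,_,R)
state=p2 head=5 tape=#001_[_]   (p2,_)→(p1,0,L)
state=p1 head=4 tape=#001[_]0   (p1,_)→(p2,0,R)
state=p2 head=5 tape=#0010[0]   (p2,0)→(p0,0,L)
state=p0 head=4 tape=#001[0]0   (p0,0)→(p4,#,L)
state=p4 head=3 tape=#00[1]#0   (p4,1)→(p2,0,R)
state=p2 head=4 tape=#000[#]0   (p2,#)→(p2,_,R)
state=p2 head=5 tape=#000_[0]   (p2,0)→(p0,0,L)
state=p0 head=4 tape=#000[_]0   (p0,_)→(p2,0,R)
state=p2 head=5 tape=#0000[0]   (p2,0)→(p0,0,L)
state=p0 head=4 tape=#000[0]0   (p0,0)→(p4,#,L)
state=p4 head=3 tape=#00[0]#0   (p4,0)→(p1,0,R)
state=p1 head=4 tape=#000[#]0   (p1,#)→(pH,1,R)
state=pH head=5 tape=#0001[0]
M halts after 14 transitions.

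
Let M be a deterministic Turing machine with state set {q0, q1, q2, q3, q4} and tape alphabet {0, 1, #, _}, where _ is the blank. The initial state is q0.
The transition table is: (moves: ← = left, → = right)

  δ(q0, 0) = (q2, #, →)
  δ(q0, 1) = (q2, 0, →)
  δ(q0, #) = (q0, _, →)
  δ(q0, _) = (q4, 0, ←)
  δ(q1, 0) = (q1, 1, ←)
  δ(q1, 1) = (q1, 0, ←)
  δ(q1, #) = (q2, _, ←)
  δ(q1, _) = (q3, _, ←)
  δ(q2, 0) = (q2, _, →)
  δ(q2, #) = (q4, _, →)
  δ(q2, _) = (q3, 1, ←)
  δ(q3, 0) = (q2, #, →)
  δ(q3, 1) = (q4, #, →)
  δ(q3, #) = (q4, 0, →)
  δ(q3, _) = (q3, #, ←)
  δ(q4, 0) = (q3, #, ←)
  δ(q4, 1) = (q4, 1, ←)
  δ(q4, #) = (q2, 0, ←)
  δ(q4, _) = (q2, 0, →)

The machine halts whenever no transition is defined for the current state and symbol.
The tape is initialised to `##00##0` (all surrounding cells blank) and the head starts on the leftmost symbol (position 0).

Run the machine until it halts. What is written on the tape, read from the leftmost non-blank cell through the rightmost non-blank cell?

q0 | [#]#00##0   read # → write _, move →, go to q0
q0 | _[#]00##0   read # → write _, move →, go to q0
q0 | __[0]0##0   read 0 → write #, move →, go to q2
q2 | __#[0]##0   read 0 → write _, move →, go to q2
q2 | __#_[#]#0   read # → write _, move →, go to q4
q4 | __#__[#]0   read # → write 0, move ←, go to q2
q2 | __#_[_]00   read _ → write 1, move ←, go to q3
q3 | __#[_]100   read _ → write #, move ←, go to q3
q3 | __[#]#100   read # → write 0, move →, go to q4
q4 | __0[#]100   read # → write 0, move ←, go to q2
q2 | __[0]0100   read 0 → write _, move →, go to q2
q2 | ___[0]100   read 0 → write _, move →, go to q2
q2 | ____[1]00
The non-blank tape span at halt is 100.

100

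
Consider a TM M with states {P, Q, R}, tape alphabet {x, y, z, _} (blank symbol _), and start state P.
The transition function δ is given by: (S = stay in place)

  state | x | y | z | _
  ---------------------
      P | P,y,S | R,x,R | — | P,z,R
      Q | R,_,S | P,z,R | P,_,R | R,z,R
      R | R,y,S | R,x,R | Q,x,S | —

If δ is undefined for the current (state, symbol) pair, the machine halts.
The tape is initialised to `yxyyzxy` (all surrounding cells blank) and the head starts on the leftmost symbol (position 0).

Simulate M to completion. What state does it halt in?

state=P head=0 tape=[y]xyyzxy   (P,y)→(R,x,R)
state=R head=1 tape=x[x]yyzxy   (R,x)→(R,y,S)
state=R head=1 tape=x[y]yyzxy   (R,y)→(R,x,R)
state=R head=2 tape=xx[y]yzxy   (R,y)→(R,x,R)
state=R head=3 tape=xxx[y]zxy   (R,y)→(R,x,R)
state=R head=4 tape=xxxx[z]xy   (R,z)→(Q,x,S)
state=Q head=4 tape=xxxx[x]xy   (Q,x)→(R,_,S)
state=R head=4 tape=xxxx[_]xy
No transition is defined for (R, _); M halts in state R.

R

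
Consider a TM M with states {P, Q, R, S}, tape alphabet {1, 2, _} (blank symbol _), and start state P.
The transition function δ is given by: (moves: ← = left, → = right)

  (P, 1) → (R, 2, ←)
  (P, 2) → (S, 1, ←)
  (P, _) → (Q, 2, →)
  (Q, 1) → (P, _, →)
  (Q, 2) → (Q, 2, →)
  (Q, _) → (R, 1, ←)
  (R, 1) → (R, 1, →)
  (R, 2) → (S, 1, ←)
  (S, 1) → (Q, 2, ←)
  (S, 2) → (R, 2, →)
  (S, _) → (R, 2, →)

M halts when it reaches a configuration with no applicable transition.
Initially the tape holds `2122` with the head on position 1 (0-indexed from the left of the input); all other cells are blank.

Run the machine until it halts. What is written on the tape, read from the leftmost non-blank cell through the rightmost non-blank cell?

state=P head=1 tape=_2[1]22___   (P,1)→(R,2,←)
state=R head=0 tape=_[2]222___   (R,2)→(S,1,←)
state=S head=-1 tape=[_]1222___   (S,_)→(R,2,→)
state=R head=0 tape=2[1]222___   (R,1)→(R,1,→)
state=R head=1 tape=21[2]22___   (R,2)→(S,1,←)
state=S head=0 tape=2[1]122___   (S,1)→(Q,2,←)
state=Q head=-1 tape=[2]2122___   (Q,2)→(Q,2,→)
state=Q head=0 tape=2[2]122___   (Q,2)→(Q,2,→)
state=Q head=1 tape=22[1]22___   (Q,1)→(P,_,→)
state=P head=2 tape=22_[2]2___   (P,2)→(S,1,←)
state=S head=1 tape=22[_]12___   (S,_)→(R,2,→)
state=R head=2 tape=222[1]2___   (R,1)→(R,1,→)
state=R head=3 tape=2221[2]___   (R,2)→(S,1,←)
state=S head=2 tape=222[1]1___   (S,1)→(Q,2,←)
state=Q head=1 tape=22[2]21___   (Q,2)→(Q,2,→)
state=Q head=2 tape=222[2]1___   (Q,2)→(Q,2,→)
state=Q head=3 tape=2222[1]___   (Q,1)→(P,_,→)
state=P head=4 tape=2222_[_]__   (P,_)→(Q,2,→)
state=Q head=5 tape=2222_2[_]_   (Q,_)→(R,1,←)
state=R head=4 tape=2222_[2]1_   (R,2)→(S,1,←)
state=S head=3 tape=2222[_]11_   (S,_)→(R,2,→)
state=R head=4 tape=22222[1]1_   (R,1)→(R,1,→)
state=R head=5 tape=222221[1]_   (R,1)→(R,1,→)
state=R head=6 tape=2222211[_]
The non-blank tape span at halt is 2222211.

2222211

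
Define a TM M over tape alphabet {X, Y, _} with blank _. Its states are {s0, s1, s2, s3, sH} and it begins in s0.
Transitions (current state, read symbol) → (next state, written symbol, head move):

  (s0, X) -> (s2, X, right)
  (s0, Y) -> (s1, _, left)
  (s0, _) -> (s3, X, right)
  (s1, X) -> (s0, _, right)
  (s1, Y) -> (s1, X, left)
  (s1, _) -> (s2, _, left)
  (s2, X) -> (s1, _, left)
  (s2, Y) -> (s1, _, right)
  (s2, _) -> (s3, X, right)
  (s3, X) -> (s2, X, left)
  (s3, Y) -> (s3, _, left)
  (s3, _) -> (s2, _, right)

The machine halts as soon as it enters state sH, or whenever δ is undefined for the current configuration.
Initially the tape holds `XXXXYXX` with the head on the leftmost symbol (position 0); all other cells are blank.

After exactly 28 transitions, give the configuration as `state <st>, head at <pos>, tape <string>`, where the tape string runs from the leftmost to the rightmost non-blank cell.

state s3, head at -4, tape X______XXYXX

state=s0 head=0 tape=_____[X]XXXYXX   (s0,X)→(s2,X,right)
state=s2 head=1 tape=_____X[X]XXYXX   (s2,X)→(s1,_,left)
state=s1 head=0 tape=_____[X]_XXYXX   (s1,X)→(s0,_,right)
state=s0 head=1 tape=______[_]XXYXX   (s0,_)→(s3,X,right)
state=s3 head=2 tape=______X[X]XYXX   (s3,X)→(s2,X,left)
state=s2 head=1 tape=______[X]XXYXX   (s2,X)→(s1,_,left)
state=s1 head=0 tape=_____[_]_XXYXX   (s1,_)→(s2,_,left)
state=s2 head=-1 tape=____[_]__XXYXX   (s2,_)→(s3,X,right)
state=s3 head=0 tape=____X[_]_XXYXX   (s3,_)→(s2,_,right)
state=s2 head=1 tape=____X_[_]XXYXX   (s2,_)→(s3,X,right)
state=s3 head=2 tape=____X_X[X]XYXX   (s3,X)→(s2,X,left)
state=s2 head=1 tape=____X_[X]XXYXX   (s2,X)→(s1,_,left)
state=s1 head=0 tape=____X[_]_XXYXX   (s1,_)→(s2,_,left)
state=s2 head=-1 tape=____[X]__XXYXX   (s2,X)→(s1,_,left)
state=s1 head=-2 tape=___[_]___XXYXX   (s1,_)→(s2,_,left)
state=s2 head=-3 tape=__[_]____XXYXX   (s2,_)→(s3,X,right)
state=s3 head=-2 tape=__X[_]___XXYXX   (s3,_)→(s2,_,right)
state=s2 head=-1 tape=__X_[_]__XXYXX   (s2,_)→(s3,X,right)
state=s3 head=0 tape=__X_X[_]_XXYXX   (s3,_)→(s2,_,right)
state=s2 head=1 tape=__X_X_[_]XXYXX   (s2,_)→(s3,X,right)
state=s3 head=2 tape=__X_X_X[X]XYXX   (s3,X)→(s2,X,left)
state=s2 head=1 tape=__X_X_[X]XXYXX   (s2,X)→(s1,_,left)
state=s1 head=0 tape=__X_X[_]_XXYXX   (s1,_)→(s2,_,left)
state=s2 head=-1 tape=__X_[X]__XXYXX   (s2,X)→(s1,_,left)
state=s1 head=-2 tape=__X[_]___XXYXX   (s1,_)→(s2,_,left)
state=s2 head=-3 tape=__[X]____XXYXX   (s2,X)→(s1,_,left)
state=s1 head=-4 tape=_[_]_____XXYXX   (s1,_)→(s2,_,left)
state=s2 head=-5 tape=[_]______XXYXX   (s2,_)→(s3,X,right)
state=s3 head=-4 tape=X[_]_____XXYXX
After 28 steps: state s3, head at -4, tape X______XXYXX.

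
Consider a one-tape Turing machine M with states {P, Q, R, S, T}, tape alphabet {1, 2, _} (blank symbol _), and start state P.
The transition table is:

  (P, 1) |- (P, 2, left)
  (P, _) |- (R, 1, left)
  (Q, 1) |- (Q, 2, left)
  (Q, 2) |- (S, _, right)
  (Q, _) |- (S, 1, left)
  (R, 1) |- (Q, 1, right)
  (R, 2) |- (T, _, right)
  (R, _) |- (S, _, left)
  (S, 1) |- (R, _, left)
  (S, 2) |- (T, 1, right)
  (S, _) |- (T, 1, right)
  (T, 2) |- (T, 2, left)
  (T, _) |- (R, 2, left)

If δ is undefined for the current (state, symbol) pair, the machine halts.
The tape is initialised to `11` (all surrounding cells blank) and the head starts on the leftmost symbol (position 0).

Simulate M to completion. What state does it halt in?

T

state=P head=0 tape=_____[1]1   (P,1)→(P,2,left)
state=P head=-1 tape=____[_]21   (P,_)→(R,1,left)
state=R head=-2 tape=___[_]121   (R,_)→(S,_,left)
state=S head=-3 tape=__[_]_121   (S,_)→(T,1,right)
state=T head=-2 tape=__1[_]121   (T,_)→(R,2,left)
state=R head=-3 tape=__[1]2121   (R,1)→(Q,1,right)
state=Q head=-2 tape=__1[2]121   (Q,2)→(S,_,right)
state=S head=-1 tape=__1_[1]21   (S,1)→(R,_,left)
state=R head=-2 tape=__1[_]_21   (R,_)→(S,_,left)
state=S head=-3 tape=__[1]__21   (S,1)→(R,_,left)
state=R head=-4 tape=_[_]___21   (R,_)→(S,_,left)
state=S head=-5 tape=[_]____21   (S,_)→(T,1,right)
state=T head=-4 tape=1[_]___21   (T,_)→(R,2,left)
state=R head=-5 tape=[1]2___21   (R,1)→(Q,1,right)
state=Q head=-4 tape=1[2]___21   (Q,2)→(S,_,right)
state=S head=-3 tape=1_[_]__21   (S,_)→(T,1,right)
state=T head=-2 tape=1_1[_]_21   (T,_)→(R,2,left)
state=R head=-3 tape=1_[1]2_21   (R,1)→(Q,1,right)
state=Q head=-2 tape=1_1[2]_21   (Q,2)→(S,_,right)
state=S head=-1 tape=1_1_[_]21   (S,_)→(T,1,right)
state=T head=0 tape=1_1_1[2]1   (T,2)→(T,2,left)
state=T head=-1 tape=1_1_[1]21
No transition is defined for (T, 1); M halts in state T.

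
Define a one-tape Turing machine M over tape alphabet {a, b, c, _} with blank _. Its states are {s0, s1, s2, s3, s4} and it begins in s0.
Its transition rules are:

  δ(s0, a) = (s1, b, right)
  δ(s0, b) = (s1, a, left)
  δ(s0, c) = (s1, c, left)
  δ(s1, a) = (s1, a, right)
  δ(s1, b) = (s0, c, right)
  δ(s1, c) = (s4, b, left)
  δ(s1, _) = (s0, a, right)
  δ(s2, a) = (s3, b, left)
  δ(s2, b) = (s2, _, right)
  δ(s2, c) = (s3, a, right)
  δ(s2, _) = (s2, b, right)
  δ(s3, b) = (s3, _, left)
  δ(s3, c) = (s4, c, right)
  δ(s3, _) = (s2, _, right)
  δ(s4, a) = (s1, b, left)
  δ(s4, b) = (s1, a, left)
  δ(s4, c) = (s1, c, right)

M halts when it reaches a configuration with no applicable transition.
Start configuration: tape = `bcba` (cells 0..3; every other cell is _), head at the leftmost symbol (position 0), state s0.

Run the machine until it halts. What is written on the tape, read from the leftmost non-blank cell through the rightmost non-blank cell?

s0 | __[b]cba__   read b → write a, move left, go to s1
s1 | _[_]acba__   read _ → write a, move right, go to s0
s0 | _a[a]cba__   read a → write b, move right, go to s1
s1 | _ab[c]ba__   read c → write b, move left, go to s4
s4 | _a[b]bba__   read b → write a, move left, go to s1
s1 | _[a]abba__   read a → write a, move right, go to s1
s1 | _a[a]bba__   read a → write a, move right, go to s1
s1 | _aa[b]ba__   read b → write c, move right, go to s0
s0 | _aac[b]a__   read b → write a, move left, go to s1
s1 | _aa[c]aa__   read c → write b, move left, go to s4
s4 | _a[a]baa__   read a → write b, move left, go to s1
s1 | _[a]bbaa__   read a → write a, move right, go to s1
s1 | _a[b]baa__   read b → write c, move right, go to s0
s0 | _ac[b]aa__   read b → write a, move left, go to s1
s1 | _a[c]aaa__   read c → write b, move left, go to s4
s4 | _[a]baaa__   read a → write b, move left, go to s1
s1 | [_]bbaaa__   read _ → write a, move right, go to s0
s0 | a[b]baaa__   read b → write a, move left, go to s1
s1 | [a]abaaa__   read a → write a, move right, go to s1
s1 | a[a]baaa__   read a → write a, move right, go to s1
s1 | aa[b]aaa__   read b → write c, move right, go to s0
s0 | aac[a]aa__   read a → write b, move right, go to s1
s1 | aacb[a]a__   read a → write a, move right, go to s1
s1 | aacba[a]__   read a → write a, move right, go to s1
s1 | aacbaa[_]_   read _ → write a, move right, go to s0
s0 | aacbaaa[_]
The non-blank tape span at halt is aacbaaa.

aacbaaa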